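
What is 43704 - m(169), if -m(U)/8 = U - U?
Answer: 43704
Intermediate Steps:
m(U) = 0 (m(U) = -8*(U - U) = -8*0 = 0)
43704 - m(169) = 43704 - 1*0 = 43704 + 0 = 43704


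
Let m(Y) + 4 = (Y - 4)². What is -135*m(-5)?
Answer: -10395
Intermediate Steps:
m(Y) = -4 + (-4 + Y)² (m(Y) = -4 + (Y - 4)² = -4 + (-4 + Y)²)
-135*m(-5) = -135*(-4 + (-4 - 5)²) = -135*(-4 + (-9)²) = -135*(-4 + 81) = -135*77 = -10395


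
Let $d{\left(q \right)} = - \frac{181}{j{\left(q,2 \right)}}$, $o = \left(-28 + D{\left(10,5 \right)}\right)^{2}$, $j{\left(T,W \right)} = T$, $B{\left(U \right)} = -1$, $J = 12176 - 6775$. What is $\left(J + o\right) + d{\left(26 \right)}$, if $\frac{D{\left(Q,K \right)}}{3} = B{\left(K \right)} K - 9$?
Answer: $\frac{267645}{26} \approx 10294.0$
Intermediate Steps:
$J = 5401$
$D{\left(Q,K \right)} = -27 - 3 K$ ($D{\left(Q,K \right)} = 3 \left(- K - 9\right) = 3 \left(-9 - K\right) = -27 - 3 K$)
$o = 4900$ ($o = \left(-28 - 42\right)^{2} = \left(-70\right)^{2} = 4900$)
$d{\left(q \right)} = - \frac{181}{q}$
$\left(J + o\right) + d{\left(26 \right)} = \left(5401 + 4900\right) - \frac{181}{26} = 10301 - \frac{181}{26} = \frac{267645}{26}$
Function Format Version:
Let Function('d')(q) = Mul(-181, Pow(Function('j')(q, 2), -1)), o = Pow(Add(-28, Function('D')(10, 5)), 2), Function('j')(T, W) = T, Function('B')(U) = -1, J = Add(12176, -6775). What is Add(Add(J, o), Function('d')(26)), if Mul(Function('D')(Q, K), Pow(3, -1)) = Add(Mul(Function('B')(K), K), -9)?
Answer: Rational(267645, 26) ≈ 10294.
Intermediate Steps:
J = 5401
Function('D')(Q, K) = Add(-27, Mul(-3, K)) (Function('D')(Q, K) = Mul(3, Add(Mul(-1, K), -9)) = Mul(3, Add(-9, Mul(-1, K))) = Add(-27, Mul(-3, K)))
o = 4900 (o = Pow(Add(-28, Add(-27, Mul(-3, 5))), 2) = Pow(Add(-28, Add(-27, -15)), 2) = Pow(Add(-28, -42), 2) = Pow(-70, 2) = 4900)
Function('d')(q) = Mul(-181, Pow(q, -1))
Add(Add(J, o), Function('d')(26)) = Add(Add(5401, 4900), Mul(-181, Pow(26, -1))) = Add(10301, Mul(-181, Rational(1, 26))) = Add(10301, Rational(-181, 26)) = Rational(267645, 26)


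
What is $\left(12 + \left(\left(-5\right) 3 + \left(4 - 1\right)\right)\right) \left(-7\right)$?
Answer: $0$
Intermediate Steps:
$\left(12 + \left(\left(-5\right) 3 + \left(4 - 1\right)\right)\right) \left(-7\right) = \left(12 + \left(-15 + 3\right)\right) \left(-7\right) = \left(12 - 12\right) \left(-7\right) = 0 \left(-7\right) = 0$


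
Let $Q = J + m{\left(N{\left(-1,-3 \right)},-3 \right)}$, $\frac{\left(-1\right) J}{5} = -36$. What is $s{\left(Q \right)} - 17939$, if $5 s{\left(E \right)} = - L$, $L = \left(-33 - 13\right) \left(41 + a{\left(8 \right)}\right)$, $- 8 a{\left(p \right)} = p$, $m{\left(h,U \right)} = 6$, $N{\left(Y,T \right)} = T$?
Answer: $-17571$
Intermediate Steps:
$J = 180$ ($J = \left(-5\right) \left(-36\right) = 180$)
$a{\left(p \right)} = - \frac{p}{8}$
$L = -1840$ ($L = \left(-33 - 13\right) \left(41 - 1\right) = - 46 \left(41 - 1\right) = \left(-46\right) 40 = -1840$)
$Q = 186$ ($Q = 180 + 6 = 186$)
$s{\left(E \right)} = 368$ ($s{\left(E \right)} = \frac{\left(-1\right) \left(-1840\right)}{5} = \frac{1}{5} \cdot 1840 = 368$)
$s{\left(Q \right)} - 17939 = 368 - 17939 = -17571$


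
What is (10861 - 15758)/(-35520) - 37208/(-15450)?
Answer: 15525409/6097600 ≈ 2.5462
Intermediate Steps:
(10861 - 15758)/(-35520) - 37208/(-15450) = -4897*(-1/35520) - 37208*(-1/15450) = 4897/35520 + 18604/7725 = 15525409/6097600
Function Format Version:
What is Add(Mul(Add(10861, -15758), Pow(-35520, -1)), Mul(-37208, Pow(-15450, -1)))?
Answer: Rational(15525409, 6097600) ≈ 2.5462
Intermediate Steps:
Add(Mul(Add(10861, -15758), Pow(-35520, -1)), Mul(-37208, Pow(-15450, -1))) = Add(Mul(-4897, Rational(-1, 35520)), Mul(-37208, Rational(-1, 15450))) = Add(Rational(4897, 35520), Rational(18604, 7725)) = Rational(15525409, 6097600)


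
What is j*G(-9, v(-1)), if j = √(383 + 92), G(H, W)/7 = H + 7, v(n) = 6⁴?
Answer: -70*√19 ≈ -305.12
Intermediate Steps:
v(n) = 1296
G(H, W) = 49 + 7*H (G(H, W) = 7*(H + 7) = 7*(7 + H) = 49 + 7*H)
j = 5*√19 (j = √475 = 5*√19 ≈ 21.794)
j*G(-9, v(-1)) = (5*√19)*(49 + 7*(-9)) = (5*√19)*(49 - 63) = (5*√19)*(-14) = -70*√19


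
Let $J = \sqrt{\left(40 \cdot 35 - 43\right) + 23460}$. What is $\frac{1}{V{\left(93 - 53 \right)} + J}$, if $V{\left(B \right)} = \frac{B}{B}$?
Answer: $- \frac{1}{24816} + \frac{\sqrt{24817}}{24816} \approx 0.0063078$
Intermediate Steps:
$V{\left(B \right)} = 1$
$J = \sqrt{24817}$ ($J = \sqrt{\left(1400 - 43\right) + 23460} = \sqrt{1357 + 23460} = \sqrt{24817} \approx 157.53$)
$\frac{1}{V{\left(93 - 53 \right)} + J} = \frac{1}{1 + \sqrt{24817}}$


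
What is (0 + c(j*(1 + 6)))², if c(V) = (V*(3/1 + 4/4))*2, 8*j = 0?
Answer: 0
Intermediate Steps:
j = 0 (j = (⅛)*0 = 0)
c(V) = 8*V (c(V) = (V*(3*1 + 4*(¼)))*2 = (V*(3 + 1))*2 = (V*4)*2 = (4*V)*2 = 8*V)
(0 + c(j*(1 + 6)))² = (0 + 8*(0*(1 + 6)))² = (0 + 8*(0*7))² = (0 + 8*0)² = (0 + 0)² = 0² = 0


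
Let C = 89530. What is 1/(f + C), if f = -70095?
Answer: 1/19435 ≈ 5.1454e-5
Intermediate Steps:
1/(f + C) = 1/(-70095 + 89530) = 1/19435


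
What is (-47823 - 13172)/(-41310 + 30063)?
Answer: 60995/11247 ≈ 5.4232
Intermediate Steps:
(-47823 - 13172)/(-41310 + 30063) = -60995/(-11247) = -60995*(-1/11247) = 60995/11247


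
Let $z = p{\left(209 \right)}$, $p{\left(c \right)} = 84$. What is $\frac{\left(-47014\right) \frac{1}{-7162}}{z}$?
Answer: $\frac{23507}{300804} \approx 0.078147$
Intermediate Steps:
$z = 84$
$\frac{\left(-47014\right) \frac{1}{-7162}}{z} = \frac{\left(-47014\right) \frac{1}{-7162}}{84} = \left(-47014\right) \left(- \frac{1}{7162}\right) \frac{1}{84} = \frac{23507}{3581} \cdot \frac{1}{84} = \frac{23507}{300804}$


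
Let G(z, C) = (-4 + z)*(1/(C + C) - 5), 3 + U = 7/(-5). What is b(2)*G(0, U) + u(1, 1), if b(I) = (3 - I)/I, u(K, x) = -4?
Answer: 137/22 ≈ 6.2273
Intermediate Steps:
U = -22/5 (U = -3 + 7/(-5) = -3 + 7*(-⅕) = -3 - 7/5 = -22/5 ≈ -4.4000)
b(I) = (3 - I)/I
G(z, C) = (-5 + 1/(2*C))*(-4 + z) (G(z, C) = (-4 + z)*(1/(2*C) - 5) = (-4 + z)*(-5 + 1/(2*C)) = (-5 + 1/(2*C))*(-4 + z))
b(2)*G(0, U) + u(1, 1) = ((3 - 1*2)/2)*((-4 + 0 - 10*(-22/5)*(-4 + 0))/(2*(-22/5))) - 4 = ((3 - 2)/2)*((½)*(-5/22)*(-4 + 0 - 10*(-22/5)*(-4))) - 4 = ((½)*1)*((½)*(-5/22)*(-4 + 0 - 176)) - 4 = ((½)*(-5/22)*(-180))/2 - 4 = (½)*(225/11) - 4 = 225/22 - 4 = 137/22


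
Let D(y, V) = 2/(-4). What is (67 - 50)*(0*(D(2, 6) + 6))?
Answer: 0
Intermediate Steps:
D(y, V) = -1/2 (D(y, V) = 2*(-1/4) = -1/2)
(67 - 50)*(0*(D(2, 6) + 6)) = (67 - 50)*(0*(-1/2 + 6)) = 17*(0*(11/2)) = 17*0 = 0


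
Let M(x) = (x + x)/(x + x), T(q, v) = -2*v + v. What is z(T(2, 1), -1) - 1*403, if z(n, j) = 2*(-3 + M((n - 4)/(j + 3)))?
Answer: -407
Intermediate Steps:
T(q, v) = -v
M(x) = 1 (M(x) = (2*x)/((2*x)) = (2*x)*(1/(2*x)) = 1)
z(n, j) = -4 (z(n, j) = 2*(-3 + 1) = 2*(-2) = -4)
z(T(2, 1), -1) - 1*403 = -4 - 1*403 = -4 - 403 = -407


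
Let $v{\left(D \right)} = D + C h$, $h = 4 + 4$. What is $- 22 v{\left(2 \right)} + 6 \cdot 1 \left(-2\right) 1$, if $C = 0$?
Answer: $-56$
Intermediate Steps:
$h = 8$
$v{\left(D \right)} = D$ ($v{\left(D \right)} = D + 0 \cdot 8 = D + 0 = D$)
$- 22 v{\left(2 \right)} + 6 \cdot 1 \left(-2\right) 1 = \left(-22\right) 2 + 6 \cdot 1 \left(-2\right) 1 = -44 + 6 \left(-2\right) 1 = -44 - 12 = -56$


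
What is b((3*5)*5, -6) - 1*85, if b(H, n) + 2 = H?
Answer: -12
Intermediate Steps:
b(H, n) = -2 + H
b((3*5)*5, -6) - 1*85 = (-2 + (3*5)*5) - 1*85 = (-2 + 15*5) - 85 = (-2 + 75) - 85 = 73 - 85 = -12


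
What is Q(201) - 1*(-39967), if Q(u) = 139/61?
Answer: 2438126/61 ≈ 39969.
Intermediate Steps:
Q(u) = 139/61 (Q(u) = 139*(1/61) = 139/61)
Q(201) - 1*(-39967) = 139/61 - 1*(-39967) = 139/61 + 39967 = 2438126/61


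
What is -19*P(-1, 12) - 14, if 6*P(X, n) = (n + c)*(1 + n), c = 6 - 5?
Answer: -3295/6 ≈ -549.17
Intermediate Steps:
c = 1
P(X, n) = (1 + n)**2/6 (P(X, n) = ((n + 1)*(1 + n))/6 = ((1 + n)*(1 + n))/6 = (1 + n)**2/6)
-19*P(-1, 12) - 14 = -19*(1/6 + (1/3)*12 + (1/6)*12**2) - 14 = -19*(1/6 + 4 + (1/6)*144) - 14 = -19*(1/6 + 4 + 24) - 14 = -19*169/6 - 14 = -3211/6 - 14 = -3295/6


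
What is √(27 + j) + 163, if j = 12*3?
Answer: 163 + 3*√7 ≈ 170.94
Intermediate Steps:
j = 36
√(27 + j) + 163 = √(27 + 36) + 163 = √63 + 163 = 3*√7 + 163 = 163 + 3*√7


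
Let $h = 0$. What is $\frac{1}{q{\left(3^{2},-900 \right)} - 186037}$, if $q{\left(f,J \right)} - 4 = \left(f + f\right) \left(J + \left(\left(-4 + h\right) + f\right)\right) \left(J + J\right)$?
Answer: $\frac{1}{28811967} \approx 3.4708 \cdot 10^{-8}$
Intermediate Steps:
$q{\left(f,J \right)} = 4 + 4 J f \left(-4 + J + f\right)$ ($q{\left(f,J \right)} = 4 + \left(f + f\right) \left(J + \left(\left(-4 + 0\right) + f\right)\right) \left(J + J\right) = 4 + 2 f \left(J + \left(-4 + f\right)\right) 2 J = 4 + 2 f \left(-4 + J + f\right) 2 J = 4 + 4 J f \left(-4 + J + f\right)$)
$\frac{1}{q{\left(3^{2},-900 \right)} - 186037} = \frac{1}{\left(4 - - 14400 \cdot 3^{2} + 4 \left(-900\right) \left(3^{2}\right)^{2} + 4 \cdot 3^{2} \left(-900\right)^{2}\right) - 186037} = \frac{1}{\left(4 - \left(-14400\right) 9 + 4 \left(-900\right) 9^{2} + 4 \cdot 9 \cdot 810000\right) - 186037} = \frac{1}{\left(4 + 129600 + 4 \left(-900\right) 81 + 29160000\right) - 186037} = \frac{1}{\left(4 + 129600 - 291600 + 29160000\right) - 186037} = \frac{1}{28998004 - 186037} = \frac{1}{28811967}$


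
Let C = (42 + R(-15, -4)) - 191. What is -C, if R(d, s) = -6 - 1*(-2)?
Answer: 153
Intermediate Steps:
R(d, s) = -4 (R(d, s) = -6 + 2 = -4)
C = -153 (C = (42 - 4) - 191 = 38 - 191 = -153)
-C = -1*(-153) = 153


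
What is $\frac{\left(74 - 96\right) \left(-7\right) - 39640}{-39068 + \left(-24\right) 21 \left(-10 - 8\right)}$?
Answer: $\frac{19743}{14998} \approx 1.3164$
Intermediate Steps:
$\frac{\left(74 - 96\right) \left(-7\right) - 39640}{-39068 + \left(-24\right) 21 \left(-10 - 8\right)} = \frac{\left(-22\right) \left(-7\right) - 39640}{-39068 - 504 \left(-10 - 8\right)} = \frac{154 - 39640}{-39068 - -9072} = - \frac{39486}{-39068 + 9072} = - \frac{39486}{-29996} = \left(-39486\right) \left(- \frac{1}{29996}\right) = \frac{19743}{14998}$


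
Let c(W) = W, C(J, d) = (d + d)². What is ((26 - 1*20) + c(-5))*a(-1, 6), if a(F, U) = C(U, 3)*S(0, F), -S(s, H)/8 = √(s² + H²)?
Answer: -288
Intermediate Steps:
C(J, d) = 4*d² (C(J, d) = (2*d)² = 4*d²)
S(s, H) = -8*√(H² + s²) (S(s, H) = -8*√(s² + H²) = -8*√(H² + s²))
a(F, U) = -288*√(F²) (a(F, U) = (4*3²)*(-8*√(F² + 0²)) = (4*9)*(-8*√(F² + 0)) = 36*(-8*√(F²)) = -288*√(F²))
((26 - 1*20) + c(-5))*a(-1, 6) = ((26 - 1*20) - 5)*(-288*√((-1)²)) = ((26 - 20) - 5)*(-288*√1) = (6 - 5)*(-288*1) = 1*(-288) = -288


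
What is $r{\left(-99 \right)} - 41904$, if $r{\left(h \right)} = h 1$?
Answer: $-42003$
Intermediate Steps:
$r{\left(h \right)} = h$
$r{\left(-99 \right)} - 41904 = -99 - 41904 = -42003$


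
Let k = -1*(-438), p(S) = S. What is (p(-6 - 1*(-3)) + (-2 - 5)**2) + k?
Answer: 484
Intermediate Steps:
k = 438
(p(-6 - 1*(-3)) + (-2 - 5)**2) + k = ((-6 - 1*(-3)) + (-2 - 5)**2) + 438 = ((-6 + 3) + (-7)**2) + 438 = (-3 + 49) + 438 = 46 + 438 = 484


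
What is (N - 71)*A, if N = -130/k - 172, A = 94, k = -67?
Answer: -1518194/67 ≈ -22660.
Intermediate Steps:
N = -11394/67 (N = -130/(-67) - 172 = -130*(-1/67) - 172 = 130/67 - 172 = -11394/67 ≈ -170.06)
(N - 71)*A = (-11394/67 - 71)*94 = -16151/67*94 = -1518194/67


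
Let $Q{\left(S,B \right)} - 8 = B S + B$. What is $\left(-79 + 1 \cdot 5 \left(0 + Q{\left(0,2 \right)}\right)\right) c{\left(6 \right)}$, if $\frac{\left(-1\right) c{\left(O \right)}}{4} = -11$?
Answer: $-1276$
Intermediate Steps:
$c{\left(O \right)} = 44$ ($c{\left(O \right)} = \left(-4\right) \left(-11\right) = 44$)
$Q{\left(S,B \right)} = 8 + B + B S$ ($Q{\left(S,B \right)} = 8 + \left(B S + B\right) = 8 + \left(B + B S\right) = 8 + B + B S$)
$\left(-79 + 1 \cdot 5 \left(0 + Q{\left(0,2 \right)}\right)\right) c{\left(6 \right)} = \left(-79 + 1 \cdot 5 \left(0 + \left(8 + 2 + 2 \cdot 0\right)\right)\right) 44 = \left(-79 + 5 \left(0 + \left(8 + 2 + 0\right)\right)\right) 44 = \left(-79 + 5 \left(0 + 10\right)\right) 44 = \left(-79 + 5 \cdot 10\right) 44 = \left(-79 + 50\right) 44 = \left(-29\right) 44 = -1276$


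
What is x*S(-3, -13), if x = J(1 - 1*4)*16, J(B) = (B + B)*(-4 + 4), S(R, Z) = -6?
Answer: 0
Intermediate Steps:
J(B) = 0 (J(B) = (2*B)*0 = 0)
x = 0 (x = 0*16 = 0)
x*S(-3, -13) = 0*(-6) = 0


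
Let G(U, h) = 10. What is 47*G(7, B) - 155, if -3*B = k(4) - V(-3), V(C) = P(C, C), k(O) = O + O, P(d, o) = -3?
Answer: 315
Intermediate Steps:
k(O) = 2*O
V(C) = -3
B = -11/3 (B = -(2*4 - 1*(-3))/3 = -(8 + 3)/3 = -1/3*11 = -11/3 ≈ -3.6667)
47*G(7, B) - 155 = 47*10 - 155 = 470 - 155 = 315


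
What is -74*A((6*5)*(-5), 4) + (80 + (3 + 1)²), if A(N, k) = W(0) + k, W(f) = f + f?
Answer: -200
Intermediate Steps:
W(f) = 2*f
A(N, k) = k (A(N, k) = 2*0 + k = 0 + k = k)
-74*A((6*5)*(-5), 4) + (80 + (3 + 1)²) = -74*4 + (80 + (3 + 1)²) = -296 + (80 + 4²) = -296 + (80 + 16) = -296 + 96 = -200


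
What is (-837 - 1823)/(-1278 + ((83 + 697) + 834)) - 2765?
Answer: -33275/12 ≈ -2772.9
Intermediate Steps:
(-837 - 1823)/(-1278 + ((83 + 697) + 834)) - 2765 = -2660/(-1278 + (780 + 834)) - 2765 = -2660/(-1278 + 1614) - 2765 = -2660/336 - 2765 = -2660*1/336 - 2765 = -95/12 - 2765 = -33275/12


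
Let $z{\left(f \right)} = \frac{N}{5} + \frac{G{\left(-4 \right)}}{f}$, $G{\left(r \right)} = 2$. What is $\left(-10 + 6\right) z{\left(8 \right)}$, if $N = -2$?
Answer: $\frac{3}{5} \approx 0.6$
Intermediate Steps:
$z{\left(f \right)} = - \frac{2}{5} + \frac{2}{f}$
$\left(-10 + 6\right) z{\left(8 \right)} = \left(-10 + 6\right) \left(- \frac{2}{5} + \frac{2}{8}\right) = - 4 \left(- \frac{2}{5} + 2 \cdot \frac{1}{8}\right) = - 4 \left(- \frac{2}{5} + \frac{1}{4}\right) = \left(-4\right) \left(- \frac{3}{20}\right) = \frac{3}{5}$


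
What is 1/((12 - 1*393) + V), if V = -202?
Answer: -1/583 ≈ -0.0017153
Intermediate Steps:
1/((12 - 1*393) + V) = 1/((12 - 1*393) - 202) = 1/((12 - 393) - 202) = 1/(-381 - 202) = 1/(-583) = -1/583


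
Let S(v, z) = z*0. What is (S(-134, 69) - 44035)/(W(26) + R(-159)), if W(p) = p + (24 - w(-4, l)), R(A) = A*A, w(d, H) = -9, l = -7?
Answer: -8807/5068 ≈ -1.7378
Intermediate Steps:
S(v, z) = 0
R(A) = A**2
W(p) = 33 + p (W(p) = p + (24 - 1*(-9)) = p + (24 + 9) = p + 33 = 33 + p)
(S(-134, 69) - 44035)/(W(26) + R(-159)) = (0 - 44035)/((33 + 26) + (-159)**2) = -44035/(59 + 25281) = -44035/25340 = -44035*1/25340 = -8807/5068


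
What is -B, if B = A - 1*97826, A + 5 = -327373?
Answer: 425204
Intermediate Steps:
A = -327378 (A = -5 - 327373 = -327378)
B = -425204 (B = -327378 - 1*97826 = -327378 - 97826 = -425204)
-B = -1*(-425204) = 425204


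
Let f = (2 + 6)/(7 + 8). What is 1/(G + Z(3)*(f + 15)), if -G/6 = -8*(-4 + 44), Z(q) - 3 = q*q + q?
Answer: 1/2153 ≈ 0.00046447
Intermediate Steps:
Z(q) = 3 + q + q**2 (Z(q) = 3 + (q*q + q) = 3 + (q**2 + q) = 3 + (q + q**2) = 3 + q + q**2)
f = 8/15 ≈ 0.53333
G = 1920 (G = -(-48)*(-4 + 44) = -(-48)*40 = -6*(-320) = 1920)
1/(G + Z(3)*(f + 15)) = 1/(1920 + (3 + 3 + 3**2)*(8/15 + 15)) = 1/(1920 + (3 + 3 + 9)*(233/15)) = 1/(1920 + 15*(233/15)) = 1/(1920 + 233) = 1/2153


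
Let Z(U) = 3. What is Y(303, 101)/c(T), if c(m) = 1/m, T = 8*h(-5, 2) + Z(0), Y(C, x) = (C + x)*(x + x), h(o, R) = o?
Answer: -3019496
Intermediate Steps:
Y(C, x) = 2*x*(C + x) (Y(C, x) = (C + x)*(2*x) = 2*x*(C + x))
T = -37 (T = 8*(-5) + 3 = -40 + 3 = -37)
Y(303, 101)/c(T) = (2*101*(303 + 101))/(1/(-37)) = (2*101*404)/(-1/37) = 81608*(-37) = -3019496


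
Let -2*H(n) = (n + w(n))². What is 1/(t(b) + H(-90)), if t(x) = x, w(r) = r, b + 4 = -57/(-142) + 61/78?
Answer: -2769/44865599 ≈ -6.1718e-5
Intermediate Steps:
b = -7799/2769 (b = -4 + (-57/(-142) + 61/78) = -4 + (-57*(-1/142) + 61*(1/78)) = -4 + (57/142 + 61/78) = -4 + 3277/2769 = -7799/2769 ≈ -2.8165)
H(n) = -2*n² (H(n) = -(n + n)²/2 = -4*n²/2 = -2*n²)
1/(t(b) + H(-90)) = 1/(-7799/2769 - 2*(-90)²) = 1/(-7799/2769 - 2*8100) = 1/(-7799/2769 - 16200) = 1/(-44865599/2769) = -2769/44865599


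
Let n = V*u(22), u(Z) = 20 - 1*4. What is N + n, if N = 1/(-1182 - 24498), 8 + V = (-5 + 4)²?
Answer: -2876161/25680 ≈ -112.00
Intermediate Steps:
u(Z) = 16 (u(Z) = 20 - 4 = 16)
V = -7 (V = -8 + (-5 + 4)² = -8 + (-1)² = -8 + 1 = -7)
N = -1/25680 (N = 1/(-25680) = -1/25680 ≈ -3.8941e-5)
n = -112 (n = -7*16 = -112)
N + n = -1/25680 - 112 = -2876161/25680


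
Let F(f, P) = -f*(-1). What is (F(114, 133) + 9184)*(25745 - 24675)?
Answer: 9948860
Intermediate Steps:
F(f, P) = f
(F(114, 133) + 9184)*(25745 - 24675) = (114 + 9184)*(25745 - 24675) = 9298*1070 = 9948860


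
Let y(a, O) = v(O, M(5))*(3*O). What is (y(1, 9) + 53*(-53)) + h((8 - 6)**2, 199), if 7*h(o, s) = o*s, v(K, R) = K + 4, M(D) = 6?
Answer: -16410/7 ≈ -2344.3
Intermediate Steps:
v(K, R) = 4 + K
y(a, O) = 3*O*(4 + O) (y(a, O) = (4 + O)*(3*O) = 3*O*(4 + O))
h(o, s) = o*s/7 (h(o, s) = (o*s)/7 = o*s/7)
(y(1, 9) + 53*(-53)) + h((8 - 6)**2, 199) = (3*9*(4 + 9) + 53*(-53)) + (1/7)*(8 - 6)**2*199 = (3*9*13 - 2809) + (1/7)*2**2*199 = (351 - 2809) + (1/7)*4*199 = -2458 + 796/7 = -16410/7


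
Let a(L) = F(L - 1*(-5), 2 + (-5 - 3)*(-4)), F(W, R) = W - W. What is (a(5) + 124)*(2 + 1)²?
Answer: 1116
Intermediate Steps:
F(W, R) = 0
a(L) = 0
(a(5) + 124)*(2 + 1)² = (0 + 124)*(2 + 1)² = 124*3² = 124*9 = 1116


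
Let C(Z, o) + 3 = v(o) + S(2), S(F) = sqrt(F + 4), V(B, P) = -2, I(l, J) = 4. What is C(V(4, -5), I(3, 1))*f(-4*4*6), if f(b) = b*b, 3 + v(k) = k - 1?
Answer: -27648 + 9216*sqrt(6) ≈ -5073.5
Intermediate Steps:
S(F) = sqrt(4 + F)
v(k) = -4 + k (v(k) = -3 + (k - 1) = -3 + (-1 + k) = -4 + k)
C(Z, o) = -7 + o + sqrt(6) (C(Z, o) = -3 + ((-4 + o) + sqrt(4 + 2)) = -3 + ((-4 + o) + sqrt(6)) = -3 + (-4 + o + sqrt(6)) = -7 + o + sqrt(6))
f(b) = b**2
C(V(4, -5), I(3, 1))*f(-4*4*6) = (-7 + 4 + sqrt(6))*(-4*4*6)**2 = (-3 + sqrt(6))*(-16*6)**2 = (-3 + sqrt(6))*(-96)**2 = (-3 + sqrt(6))*9216 = -27648 + 9216*sqrt(6)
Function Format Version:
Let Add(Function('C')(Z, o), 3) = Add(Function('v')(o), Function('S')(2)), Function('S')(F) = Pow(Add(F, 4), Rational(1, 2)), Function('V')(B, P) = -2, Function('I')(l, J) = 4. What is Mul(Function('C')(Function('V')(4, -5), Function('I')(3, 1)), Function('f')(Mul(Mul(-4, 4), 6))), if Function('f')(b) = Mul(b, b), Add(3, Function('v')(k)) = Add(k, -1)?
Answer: Add(-27648, Mul(9216, Pow(6, Rational(1, 2)))) ≈ -5073.5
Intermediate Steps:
Function('S')(F) = Pow(Add(4, F), Rational(1, 2))
Function('v')(k) = Add(-4, k) (Function('v')(k) = Add(-3, Add(k, -1)) = Add(-3, Add(-1, k)) = Add(-4, k))
Function('C')(Z, o) = Add(-7, o, Pow(6, Rational(1, 2))) (Function('C')(Z, o) = Add(-3, Add(Add(-4, o), Pow(Add(4, 2), Rational(1, 2)))) = Add(-3, Add(Add(-4, o), Pow(6, Rational(1, 2)))) = Add(-3, Add(-4, o, Pow(6, Rational(1, 2)))) = Add(-7, o, Pow(6, Rational(1, 2))))
Function('f')(b) = Pow(b, 2)
Mul(Function('C')(Function('V')(4, -5), Function('I')(3, 1)), Function('f')(Mul(Mul(-4, 4), 6))) = Mul(Add(-7, 4, Pow(6, Rational(1, 2))), Pow(Mul(Mul(-4, 4), 6), 2)) = Mul(Add(-3, Pow(6, Rational(1, 2))), Pow(Mul(-16, 6), 2)) = Mul(Add(-3, Pow(6, Rational(1, 2))), Pow(-96, 2)) = Mul(Add(-3, Pow(6, Rational(1, 2))), 9216) = Add(-27648, Mul(9216, Pow(6, Rational(1, 2))))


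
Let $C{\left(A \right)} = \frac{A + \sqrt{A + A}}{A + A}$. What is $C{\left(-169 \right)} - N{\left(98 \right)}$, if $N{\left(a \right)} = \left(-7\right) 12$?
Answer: $\frac{169}{2} - \frac{i \sqrt{2}}{26} \approx 84.5 - 0.054393 i$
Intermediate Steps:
$N{\left(a \right)} = -84$
$C{\left(A \right)} = \frac{A + \sqrt{2} \sqrt{A}}{2 A}$ ($C{\left(A \right)} = \frac{A + \sqrt{2 A}}{2 A} = \left(A + \sqrt{2} \sqrt{A}\right) \frac{1}{2 A} = \frac{A + \sqrt{2} \sqrt{A}}{2 A}$)
$C{\left(-169 \right)} - N{\left(98 \right)} = \left(\frac{1}{2} + \frac{\sqrt{2}}{2 \cdot 13 i}\right) - -84 = \left(\frac{1}{2} + \frac{\sqrt{2} \left(- \frac{i}{13}\right)}{2}\right) + 84 = \left(\frac{1}{2} - \frac{i \sqrt{2}}{26}\right) + 84 = \frac{169}{2} - \frac{i \sqrt{2}}{26}$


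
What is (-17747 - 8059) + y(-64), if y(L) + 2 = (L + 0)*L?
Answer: -21712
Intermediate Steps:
y(L) = -2 + L**2 (y(L) = -2 + (L + 0)*L = -2 + L*L = -2 + L**2)
(-17747 - 8059) + y(-64) = (-17747 - 8059) + (-2 + (-64)**2) = -25806 + (-2 + 4096) = -25806 + 4094 = -21712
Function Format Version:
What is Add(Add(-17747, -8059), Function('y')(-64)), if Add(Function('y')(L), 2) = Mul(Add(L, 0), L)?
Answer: -21712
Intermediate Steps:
Function('y')(L) = Add(-2, Pow(L, 2)) (Function('y')(L) = Add(-2, Mul(Add(L, 0), L)) = Add(-2, Mul(L, L)) = Add(-2, Pow(L, 2)))
Add(Add(-17747, -8059), Function('y')(-64)) = Add(Add(-17747, -8059), Add(-2, Pow(-64, 2))) = Add(-25806, Add(-2, 4096)) = Add(-25806, 4094) = -21712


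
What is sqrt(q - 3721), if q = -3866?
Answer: 3*I*sqrt(843) ≈ 87.103*I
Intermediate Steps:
sqrt(q - 3721) = sqrt(-3866 - 3721) = sqrt(-7587) = 3*I*sqrt(843)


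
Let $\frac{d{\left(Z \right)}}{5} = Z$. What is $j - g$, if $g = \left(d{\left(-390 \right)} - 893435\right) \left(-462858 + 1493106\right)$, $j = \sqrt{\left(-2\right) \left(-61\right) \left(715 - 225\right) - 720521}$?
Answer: $922468605480 + i \sqrt{660741} \approx 9.2247 \cdot 10^{11} + 812.86 i$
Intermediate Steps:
$d{\left(Z \right)} = 5 Z$
$j = i \sqrt{660741}$ ($j = \sqrt{122 \cdot 490 - 720521} = \sqrt{59780 - 720521} = \sqrt{-660741} = i \sqrt{660741} \approx 812.86 i$)
$g = -922468605480$ ($g = \left(5 \left(-390\right) - 893435\right) \left(-462858 + 1493106\right) = \left(-1950 - 893435\right) 1030248 = \left(-895385\right) 1030248 = -922468605480$)
$j - g = i \sqrt{660741} - -922468605480 = i \sqrt{660741} + 922468605480 = 922468605480 + i \sqrt{660741}$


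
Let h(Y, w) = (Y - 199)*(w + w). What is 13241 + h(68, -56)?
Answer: 27913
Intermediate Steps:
h(Y, w) = 2*w*(-199 + Y) (h(Y, w) = (-199 + Y)*(2*w) = 2*w*(-199 + Y))
13241 + h(68, -56) = 13241 + 2*(-56)*(-199 + 68) = 13241 + 2*(-56)*(-131) = 13241 + 14672 = 27913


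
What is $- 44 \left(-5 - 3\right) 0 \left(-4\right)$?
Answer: $0$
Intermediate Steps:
$- 44 \left(-5 - 3\right) 0 \left(-4\right) = - 44 \left(\left(-8\right) 0\right) \left(-4\right) = \left(-44\right) 0 \left(-4\right) = 0 \left(-4\right) = 0$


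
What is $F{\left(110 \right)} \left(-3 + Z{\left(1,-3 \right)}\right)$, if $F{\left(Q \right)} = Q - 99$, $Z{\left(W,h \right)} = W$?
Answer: $-22$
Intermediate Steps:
$F{\left(Q \right)} = -99 + Q$
$F{\left(110 \right)} \left(-3 + Z{\left(1,-3 \right)}\right) = \left(-99 + 110\right) \left(-3 + 1\right) = 11 \left(-2\right) = -22$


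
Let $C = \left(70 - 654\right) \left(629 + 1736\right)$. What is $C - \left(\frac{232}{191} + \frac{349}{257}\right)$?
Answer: $- \frac{67797127203}{49087} \approx -1.3812 \cdot 10^{6}$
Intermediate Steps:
$C = -1381160$ ($C = \left(-584\right) 2365 = -1381160$)
$C - \left(\frac{232}{191} + \frac{349}{257}\right) = -1381160 - \left(\frac{232}{191} + \frac{349}{257}\right) = -1381160 - \frac{126283}{49087} = - \frac{67797127203}{49087}$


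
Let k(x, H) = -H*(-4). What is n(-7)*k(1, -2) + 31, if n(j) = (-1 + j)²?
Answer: -481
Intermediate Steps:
k(x, H) = 4*H
n(-7)*k(1, -2) + 31 = (-1 - 7)²*(4*(-2)) + 31 = (-8)²*(-8) + 31 = 64*(-8) + 31 = -512 + 31 = -481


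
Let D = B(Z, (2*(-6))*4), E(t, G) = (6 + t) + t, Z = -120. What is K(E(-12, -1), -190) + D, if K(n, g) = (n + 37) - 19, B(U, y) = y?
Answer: -48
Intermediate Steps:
E(t, G) = 6 + 2*t
K(n, g) = 18 + n (K(n, g) = (37 + n) - 19 = 18 + n)
D = -48 (D = (2*(-6))*4 = -12*4 = -48)
K(E(-12, -1), -190) + D = (18 + (6 + 2*(-12))) - 48 = (18 + (6 - 24)) - 48 = (18 - 18) - 48 = 0 - 48 = -48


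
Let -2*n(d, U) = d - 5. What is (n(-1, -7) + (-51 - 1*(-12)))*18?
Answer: -648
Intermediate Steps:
n(d, U) = 5/2 - d/2 (n(d, U) = -(d - 5)/2 = -(-5 + d)/2 = 5/2 - d/2)
(n(-1, -7) + (-51 - 1*(-12)))*18 = ((5/2 - ½*(-1)) + (-51 - 1*(-12)))*18 = ((5/2 + ½) + (-51 + 12))*18 = (3 - 39)*18 = -36*18 = -648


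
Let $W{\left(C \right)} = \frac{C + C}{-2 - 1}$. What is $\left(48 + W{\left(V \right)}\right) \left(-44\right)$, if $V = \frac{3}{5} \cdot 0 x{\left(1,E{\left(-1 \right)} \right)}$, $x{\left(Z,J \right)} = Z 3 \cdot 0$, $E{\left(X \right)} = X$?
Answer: $-2112$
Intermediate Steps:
$x{\left(Z,J \right)} = 0$ ($x{\left(Z,J \right)} = 3 Z 0 = 0$)
$V = 0$ ($V = \frac{3}{5} \cdot 0 \cdot 0 = 0 \cdot 0 = 0$)
$W{\left(C \right)} = - \frac{2 C}{3}$ ($W{\left(C \right)} = \frac{2 C}{-3} = 2 C \left(- \frac{1}{3}\right) = - \frac{2 C}{3}$)
$\left(48 + W{\left(V \right)}\right) \left(-44\right) = \left(48 - 0\right) \left(-44\right) = \left(48 + 0\right) \left(-44\right) = 48 \left(-44\right) = -2112$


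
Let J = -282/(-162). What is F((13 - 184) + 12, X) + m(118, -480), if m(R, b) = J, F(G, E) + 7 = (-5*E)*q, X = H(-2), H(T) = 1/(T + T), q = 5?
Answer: 107/108 ≈ 0.99074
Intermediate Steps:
H(T) = 1/(2*T)
X = -¼ (X = (½)/(-2) = (½)*(-½) = -¼ ≈ -0.25000)
F(G, E) = -7 - 25*E (F(G, E) = -7 - 5*E*5 = -7 - 25*E)
J = 47/27 (J = -282*(-1/162) = 47/27 ≈ 1.7407)
m(R, b) = 47/27
F((13 - 184) + 12, X) + m(118, -480) = (-7 - 25*(-¼)) + 47/27 = (-7 + 25/4) + 47/27 = -¾ + 47/27 = 107/108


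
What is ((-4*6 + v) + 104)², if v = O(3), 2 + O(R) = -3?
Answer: 5625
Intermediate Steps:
O(R) = -5 (O(R) = -2 - 3 = -5)
v = -5
((-4*6 + v) + 104)² = ((-4*6 - 5) + 104)² = ((-24 - 5) + 104)² = (-29 + 104)² = 75² = 5625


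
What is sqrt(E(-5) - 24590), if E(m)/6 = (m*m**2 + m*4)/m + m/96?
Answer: I*sqrt(390661)/4 ≈ 156.26*I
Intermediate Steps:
E(m) = m/16 + 6*(m**3 + 4*m)/m (E(m) = 6*((m*m**2 + m*4)/m + m/96) = 6*((m**3 + 4*m)/m + m*(1/96)) = 6*((m**3 + 4*m)/m + m/96) = 6*(m/96 + (m**3 + 4*m)/m) = m/16 + 6*(m**3 + 4*m)/m)
sqrt(E(-5) - 24590) = sqrt((24 + 6*(-5)**2 + (1/16)*(-5)) - 24590) = sqrt((24 + 6*25 - 5/16) - 24590) = sqrt((24 + 150 - 5/16) - 24590) = sqrt(2779/16 - 24590) = sqrt(-390661/16) = I*sqrt(390661)/4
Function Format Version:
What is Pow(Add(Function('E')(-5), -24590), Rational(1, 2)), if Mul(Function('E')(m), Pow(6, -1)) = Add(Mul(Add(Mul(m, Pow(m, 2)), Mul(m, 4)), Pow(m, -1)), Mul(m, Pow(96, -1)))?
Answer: Mul(Rational(1, 4), I, Pow(390661, Rational(1, 2))) ≈ Mul(156.26, I)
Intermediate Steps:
Function('E')(m) = Add(Mul(Rational(1, 16), m), Mul(6, Pow(m, -1), Add(Pow(m, 3), Mul(4, m)))) (Function('E')(m) = Mul(6, Add(Mul(Add(Mul(m, Pow(m, 2)), Mul(m, 4)), Pow(m, -1)), Mul(m, Pow(96, -1)))) = Mul(6, Add(Mul(Add(Pow(m, 3), Mul(4, m)), Pow(m, -1)), Mul(m, Rational(1, 96)))) = Mul(6, Add(Mul(Pow(m, -1), Add(Pow(m, 3), Mul(4, m))), Mul(Rational(1, 96), m))) = Mul(6, Add(Mul(Rational(1, 96), m), Mul(Pow(m, -1), Add(Pow(m, 3), Mul(4, m))))) = Add(Mul(Rational(1, 16), m), Mul(6, Pow(m, -1), Add(Pow(m, 3), Mul(4, m)))))
Pow(Add(Function('E')(-5), -24590), Rational(1, 2)) = Pow(Add(Add(24, Mul(6, Pow(-5, 2)), Mul(Rational(1, 16), -5)), -24590), Rational(1, 2)) = Pow(Add(Add(24, Mul(6, 25), Rational(-5, 16)), -24590), Rational(1, 2)) = Pow(Add(Add(24, 150, Rational(-5, 16)), -24590), Rational(1, 2)) = Pow(Add(Rational(2779, 16), -24590), Rational(1, 2)) = Pow(Rational(-390661, 16), Rational(1, 2)) = Mul(Rational(1, 4), I, Pow(390661, Rational(1, 2)))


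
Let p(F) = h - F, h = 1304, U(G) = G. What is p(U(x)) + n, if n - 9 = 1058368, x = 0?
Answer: 1059681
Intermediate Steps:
n = 1058377 (n = 9 + 1058368 = 1058377)
p(F) = 1304 - F
p(U(x)) + n = (1304 - 1*0) + 1058377 = (1304 + 0) + 1058377 = 1304 + 1058377 = 1059681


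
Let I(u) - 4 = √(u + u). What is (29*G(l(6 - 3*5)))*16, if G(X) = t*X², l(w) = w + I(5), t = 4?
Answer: 64960 - 18560*√10 ≈ 6268.1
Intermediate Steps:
I(u) = 4 + √2*√u (I(u) = 4 + √(u + u) = 4 + √(2*u) = 4 + √2*√u)
l(w) = 4 + w + √10 (l(w) = w + (4 + √2*√5) = w + (4 + √10) = 4 + w + √10)
G(X) = 4*X²
(29*G(l(6 - 3*5)))*16 = (29*(4*(4 + (6 - 3*5) + √10)²))*16 = (29*(4*(4 + (6 - 15) + √10)²))*16 = (29*(4*(4 - 9 + √10)²))*16 = (29*(4*(-5 + √10)²))*16 = (116*(-5 + √10)²)*16 = 1856*(-5 + √10)²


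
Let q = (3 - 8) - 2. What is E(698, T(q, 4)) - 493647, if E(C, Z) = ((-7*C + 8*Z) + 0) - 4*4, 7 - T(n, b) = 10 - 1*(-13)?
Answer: -498677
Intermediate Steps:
q = -7 (q = -5 - 2 = -7)
T(n, b) = -16 (T(n, b) = 7 - (10 - 1*(-13)) = 7 - (10 + 13) = 7 - 1*23 = 7 - 23 = -16)
E(C, Z) = -16 - 7*C + 8*Z (E(C, Z) = (-7*C + 8*Z) - 16 = -16 - 7*C + 8*Z)
E(698, T(q, 4)) - 493647 = (-16 - 7*698 + 8*(-16)) - 493647 = (-16 - 4886 - 128) - 493647 = -5030 - 493647 = -498677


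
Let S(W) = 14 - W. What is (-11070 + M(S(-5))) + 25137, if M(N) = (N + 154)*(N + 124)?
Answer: 38806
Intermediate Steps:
M(N) = (124 + N)*(154 + N) (M(N) = (154 + N)*(124 + N) = (124 + N)*(154 + N))
(-11070 + M(S(-5))) + 25137 = (-11070 + (19096 + (14 - 1*(-5))² + 278*(14 - 1*(-5)))) + 25137 = (-11070 + (19096 + (14 + 5)² + 278*(14 + 5))) + 25137 = (-11070 + (19096 + 19² + 278*19)) + 25137 = (-11070 + (19096 + 361 + 5282)) + 25137 = (-11070 + 24739) + 25137 = 13669 + 25137 = 38806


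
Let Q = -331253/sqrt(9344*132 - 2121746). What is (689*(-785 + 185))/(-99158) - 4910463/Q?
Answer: 206700/49579 + 4910463*I*sqrt(888338)/331253 ≈ 4.1691 + 13972.0*I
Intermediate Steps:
Q = 331253*I*sqrt(888338)/888338 (Q = -331253/sqrt(1233408 - 2121746) = -331253*(-I*sqrt(888338)/888338) = -(-331253)*I*sqrt(888338)/888338 = 331253*I*sqrt(888338)/888338 ≈ 351.46*I)
(689*(-785 + 185))/(-99158) - 4910463/Q = (689*(-785 + 185))/(-99158) - 4910463*(-I*sqrt(888338)/331253) = (689*(-600))*(-1/99158) - (-4910463)*I*sqrt(888338)/331253 = -413400*(-1/99158) + 4910463*I*sqrt(888338)/331253 = 206700/49579 + 4910463*I*sqrt(888338)/331253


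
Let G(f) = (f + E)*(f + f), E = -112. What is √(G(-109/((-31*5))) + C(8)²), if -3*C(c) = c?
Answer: I*√32308862/465 ≈ 12.224*I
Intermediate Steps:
G(f) = 2*f*(-112 + f) (G(f) = (f - 112)*(f + f) = (-112 + f)*(2*f) = 2*f*(-112 + f))
C(c) = -c/3
√(G(-109/((-31*5))) + C(8)²) = √(2*(-109/((-31*5)))*(-112 - 109/((-31*5))) + (-⅓*8)²) = √(2*(-109/(-155))*(-112 - 109/(-155)) + (-8/3)²) = √(2*(-109*(-1/155))*(-112 - 109*(-1/155)) + 64/9) = √(2*(109/155)*(-112 + 109/155) + 64/9) = √(2*(109/155)*(-17251/155) + 64/9) = √(-3760718/24025 + 64/9) = √(-32308862/216225) = I*√32308862/465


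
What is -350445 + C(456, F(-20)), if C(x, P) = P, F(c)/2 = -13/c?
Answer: -3504437/10 ≈ -3.5044e+5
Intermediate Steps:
F(c) = -26/c (F(c) = 2*(-13/c) = -26/c)
-350445 + C(456, F(-20)) = -350445 - 26/(-20) = -350445 - 26*(-1/20) = -350445 + 13/10 = -3504437/10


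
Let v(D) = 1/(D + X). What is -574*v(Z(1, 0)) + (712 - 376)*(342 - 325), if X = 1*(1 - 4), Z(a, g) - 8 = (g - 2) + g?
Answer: 16562/3 ≈ 5520.7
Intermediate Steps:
Z(a, g) = 6 + 2*g (Z(a, g) = 8 + ((g - 2) + g) = 8 + ((-2 + g) + g) = 8 + (-2 + 2*g) = 6 + 2*g)
X = -3 (X = 1*(-3) = -3)
v(D) = 1/(-3 + D) (v(D) = 1/(D - 3) = 1/(-3 + D))
-574*v(Z(1, 0)) + (712 - 376)*(342 - 325) = -574/(-3 + (6 + 2*0)) + (712 - 376)*(342 - 325) = -574/(-3 + (6 + 0)) + 336*17 = -574/(-3 + 6) + 5712 = -574/3 + 5712 = 16562/3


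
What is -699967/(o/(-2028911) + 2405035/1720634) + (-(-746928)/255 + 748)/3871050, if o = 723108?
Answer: -402019179688536664033927436/598094275610908105125 ≈ -6.7217e+5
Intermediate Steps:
-699967/(o/(-2028911) + 2405035/1720634) + (-(-746928)/255 + 748)/3871050 = -699967/(723108/(-2028911) + 2405035/1720634) + (-(-746928)/255 + 748)/3871050 = -699967/(723108*(-1/2028911) + 2405035*(1/1720634)) + (-(-746928)/255 + 748)*(1/3871050) = -699967/(-723108/2028911 + 2405035/1720634) + (-912*(-273/85) + 748)*(1/3871050) = -699967/3635397756413/3491013249574 + (248976/85 + 748)*(1/3871050) = -699967*3491013249574/3635397756413 + (312556/85)*(1/3871050) = -2443594071264564058/3635397756413 + 156278/164519625 = -402019179688536664033927436/598094275610908105125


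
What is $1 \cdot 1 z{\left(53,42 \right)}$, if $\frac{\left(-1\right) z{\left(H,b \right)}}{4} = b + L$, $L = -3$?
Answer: $-156$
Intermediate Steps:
$z{\left(H,b \right)} = 12 - 4 b$ ($z{\left(H,b \right)} = - 4 \left(b - 3\right) = - 4 \left(-3 + b\right) = 12 - 4 b$)
$1 \cdot 1 z{\left(53,42 \right)} = 1 \cdot 1 \left(12 - 168\right) = 1 \left(12 - 168\right) = 1 \left(-156\right) = -156$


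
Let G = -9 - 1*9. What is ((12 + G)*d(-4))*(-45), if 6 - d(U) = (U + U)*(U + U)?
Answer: -15660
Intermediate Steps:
G = -18 (G = -9 - 9 = -18)
d(U) = 6 - 4*U**2 (d(U) = 6 - (U + U)*(U + U) = 6 - 2*U*2*U = 6 - 4*U**2)
((12 + G)*d(-4))*(-45) = ((12 - 18)*(6 - 4*(-4)**2))*(-45) = -6*(6 - 4*16)*(-45) = -6*(6 - 64)*(-45) = -6*(-58)*(-45) = 348*(-45) = -15660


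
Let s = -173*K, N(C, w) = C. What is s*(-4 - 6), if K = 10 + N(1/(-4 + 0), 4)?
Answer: 33735/2 ≈ 16868.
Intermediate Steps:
K = 39/4 (K = 10 + 1/(-4 + 0) = 10 + 1/(-4) = 10 - ¼ = 39/4 ≈ 9.7500)
s = -6747/4 (s = -173*39/4 = -6747/4 ≈ -1686.8)
s*(-4 - 6) = -6747*(-4 - 6)/4 = -6747/4*(-10) = 33735/2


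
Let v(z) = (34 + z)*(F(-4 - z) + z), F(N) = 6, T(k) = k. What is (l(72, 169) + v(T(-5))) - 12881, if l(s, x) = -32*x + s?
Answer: -18188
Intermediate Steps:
v(z) = (6 + z)*(34 + z) (v(z) = (34 + z)*(6 + z) = (6 + z)*(34 + z))
l(s, x) = s - 32*x
(l(72, 169) + v(T(-5))) - 12881 = ((72 - 32*169) + (204 + (-5)**2 + 40*(-5))) - 12881 = ((72 - 5408) + (204 + 25 - 200)) - 12881 = (-5336 + 29) - 12881 = -5307 - 12881 = -18188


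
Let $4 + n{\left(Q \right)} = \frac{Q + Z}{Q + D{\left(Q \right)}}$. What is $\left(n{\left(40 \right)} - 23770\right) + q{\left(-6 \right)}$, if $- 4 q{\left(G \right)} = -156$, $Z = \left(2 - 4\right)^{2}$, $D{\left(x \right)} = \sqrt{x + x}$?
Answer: $- \frac{450943}{19} - \frac{11 \sqrt{5}}{95} \approx -23734.0$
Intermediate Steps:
$D{\left(x \right)} = \sqrt{2} \sqrt{x}$ ($D{\left(x \right)} = \sqrt{2 x} = \sqrt{2} \sqrt{x}$)
$Z = 4$ ($Z = \left(-2\right)^{2} = 4$)
$q{\left(G \right)} = 39$ ($q{\left(G \right)} = \left(- \frac{1}{4}\right) \left(-156\right) = 39$)
$n{\left(Q \right)} = -4 + \frac{4 + Q}{Q + \sqrt{2} \sqrt{Q}}$ ($n{\left(Q \right)} = -4 + \frac{Q + 4}{Q + \sqrt{2} \sqrt{Q}} = -4 + \frac{4 + Q}{Q + \sqrt{2} \sqrt{Q}}$)
$\left(n{\left(40 \right)} - 23770\right) + q{\left(-6 \right)} = \left(\frac{4 - 120 - 4 \sqrt{2} \sqrt{40}}{40 + \sqrt{2} \sqrt{40}} - 23770\right) + 39 = \left(\frac{4 - 120 - 4 \sqrt{2} \cdot 2 \sqrt{10}}{40 + \sqrt{2} \cdot 2 \sqrt{10}} - 23770\right) + 39 = \left(\frac{4 - 120 - 16 \sqrt{5}}{40 + 4 \sqrt{5}} - 23770\right) + 39 = \left(\frac{-116 - 16 \sqrt{5}}{40 + 4 \sqrt{5}} - 23770\right) + 39 = \left(-23770 + \frac{-116 - 16 \sqrt{5}}{40 + 4 \sqrt{5}}\right) + 39 = -23731 + \frac{-116 - 16 \sqrt{5}}{40 + 4 \sqrt{5}}$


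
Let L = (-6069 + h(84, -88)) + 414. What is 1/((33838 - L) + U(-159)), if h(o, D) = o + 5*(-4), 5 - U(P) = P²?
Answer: 1/14153 ≈ 7.0656e-5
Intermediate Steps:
U(P) = 5 - P²
h(o, D) = -20 + o (h(o, D) = o - 20 = -20 + o)
L = -5591 (L = (-6069 + (-20 + 84)) + 414 = (-6069 + 64) + 414 = -6005 + 414 = -5591)
1/((33838 - L) + U(-159)) = 1/((33838 - 1*(-5591)) + (5 - 1*(-159)²)) = 1/((33838 + 5591) + (5 - 1*25281)) = 1/(39429 + (5 - 25281)) = 1/(39429 - 25276) = 1/14153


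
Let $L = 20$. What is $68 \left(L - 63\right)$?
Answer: $-2924$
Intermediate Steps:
$68 \left(L - 63\right) = 68 \left(20 - 63\right) = 68 \left(-43\right) = -2924$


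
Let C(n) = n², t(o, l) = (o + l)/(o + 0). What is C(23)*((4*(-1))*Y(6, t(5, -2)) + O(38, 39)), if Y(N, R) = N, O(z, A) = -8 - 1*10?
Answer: -22218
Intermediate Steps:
O(z, A) = -18 (O(z, A) = -8 - 10 = -18)
t(o, l) = (l + o)/o
C(23)*((4*(-1))*Y(6, t(5, -2)) + O(38, 39)) = 23²*((4*(-1))*6 - 18) = 529*(-4*6 - 18) = 529*(-24 - 18) = 529*(-42) = -22218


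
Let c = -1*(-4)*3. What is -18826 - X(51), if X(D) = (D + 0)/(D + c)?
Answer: -395363/21 ≈ -18827.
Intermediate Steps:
c = 12 (c = 4*3 = 12)
X(D) = D/(12 + D) (X(D) = (D + 0)/(D + 12) = D/(12 + D))
-18826 - X(51) = -18826 - 51/(12 + 51) = -18826 - 51/63 = -18826 - 1*17/21 = -18826 - 17/21 = -395363/21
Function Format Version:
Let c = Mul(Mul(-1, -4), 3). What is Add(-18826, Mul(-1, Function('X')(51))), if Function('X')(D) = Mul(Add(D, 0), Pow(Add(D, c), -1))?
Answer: Rational(-395363, 21) ≈ -18827.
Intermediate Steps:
c = 12 (c = Mul(4, 3) = 12)
Function('X')(D) = Mul(D, Pow(Add(12, D), -1)) (Function('X')(D) = Mul(Add(D, 0), Pow(Add(D, 12), -1)) = Mul(D, Pow(Add(12, D), -1)))
Add(-18826, Mul(-1, Function('X')(51))) = Add(-18826, Mul(-1, Mul(51, Pow(Add(12, 51), -1)))) = Add(-18826, Mul(-1, Mul(51, Pow(63, -1)))) = Add(-18826, Mul(-1, Mul(51, Rational(1, 63)))) = Add(-18826, Mul(-1, Rational(17, 21))) = Add(-18826, Rational(-17, 21)) = Rational(-395363, 21)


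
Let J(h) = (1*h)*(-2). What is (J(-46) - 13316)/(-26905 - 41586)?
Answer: 13224/68491 ≈ 0.19308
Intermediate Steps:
J(h) = -2*h (J(h) = h*(-2) = -2*h)
(J(-46) - 13316)/(-26905 - 41586) = (-2*(-46) - 13316)/(-26905 - 41586) = (92 - 13316)/(-68491) = -13224*(-1/68491) = 13224/68491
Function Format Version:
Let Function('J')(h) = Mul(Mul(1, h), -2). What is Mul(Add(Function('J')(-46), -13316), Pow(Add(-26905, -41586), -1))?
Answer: Rational(13224, 68491) ≈ 0.19308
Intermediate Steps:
Function('J')(h) = Mul(-2, h) (Function('J')(h) = Mul(h, -2) = Mul(-2, h))
Mul(Add(Function('J')(-46), -13316), Pow(Add(-26905, -41586), -1)) = Mul(Add(Mul(-2, -46), -13316), Pow(Add(-26905, -41586), -1)) = Mul(Add(92, -13316), Pow(-68491, -1)) = Mul(-13224, Rational(-1, 68491)) = Rational(13224, 68491)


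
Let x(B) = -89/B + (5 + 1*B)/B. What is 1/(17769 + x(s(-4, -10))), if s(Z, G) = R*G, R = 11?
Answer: 55/977392 ≈ 5.6272e-5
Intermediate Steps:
s(Z, G) = 11*G
x(B) = -89/B + (5 + B)/B
1/(17769 + x(s(-4, -10))) = 1/(17769 + (-84 + 11*(-10))/((11*(-10)))) = 1/(17769 + (-84 - 110)/(-110)) = 1/(17769 - 1/110*(-194)) = 1/(17769 + 97/55) = 1/(977392/55) = 55/977392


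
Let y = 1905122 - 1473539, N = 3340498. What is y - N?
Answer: -2908915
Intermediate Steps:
y = 431583
y - N = 431583 - 1*3340498 = 431583 - 3340498 = -2908915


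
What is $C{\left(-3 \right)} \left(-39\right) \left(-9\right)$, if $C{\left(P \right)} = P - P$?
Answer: $0$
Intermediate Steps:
$C{\left(P \right)} = 0$
$C{\left(-3 \right)} \left(-39\right) \left(-9\right) = 0 \left(-39\right) \left(-9\right) = 0 \left(-9\right) = 0$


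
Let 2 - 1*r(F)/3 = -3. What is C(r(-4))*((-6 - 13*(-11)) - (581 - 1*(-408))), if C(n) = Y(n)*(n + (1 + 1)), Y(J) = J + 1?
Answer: -231744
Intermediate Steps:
r(F) = 15 (r(F) = 6 - 3*(-3) = 6 + 9 = 15)
Y(J) = 1 + J
C(n) = (1 + n)*(2 + n) (C(n) = (1 + n)*(n + (1 + 1)) = (1 + n)*(n + 2) = (1 + n)*(2 + n))
C(r(-4))*((-6 - 13*(-11)) - (581 - 1*(-408))) = ((1 + 15)*(2 + 15))*((-6 - 13*(-11)) - (581 - 1*(-408))) = (16*17)*((-6 + 143) - (581 + 408)) = 272*(137 - 1*989) = 272*(137 - 989) = 272*(-852) = -231744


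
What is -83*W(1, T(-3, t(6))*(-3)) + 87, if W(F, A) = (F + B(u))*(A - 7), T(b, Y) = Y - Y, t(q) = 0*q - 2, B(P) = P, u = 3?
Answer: 2411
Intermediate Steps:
t(q) = -2 (t(q) = 0 - 2 = -2)
T(b, Y) = 0
W(F, A) = (-7 + A)*(3 + F) (W(F, A) = (F + 3)*(A - 7) = (3 + F)*(-7 + A) = (-7 + A)*(3 + F))
-83*W(1, T(-3, t(6))*(-3)) + 87 = -83*(-21 - 7*1 + 3*(0*(-3)) + (0*(-3))*1) + 87 = -83*(-21 - 7 + 3*0 + 0*1) + 87 = -83*(-21 - 7 + 0 + 0) + 87 = -83*(-28) + 87 = 2324 + 87 = 2411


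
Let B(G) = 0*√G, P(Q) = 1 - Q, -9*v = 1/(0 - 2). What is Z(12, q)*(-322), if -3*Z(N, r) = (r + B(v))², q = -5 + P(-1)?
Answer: 966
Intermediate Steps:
v = 1/18 (v = -1/(9*(0 - 2)) = -⅑/(-2) = -⅑*(-½) = 1/18 ≈ 0.055556)
B(G) = 0
q = -3 (q = -5 + (1 - 1*(-1)) = -5 + (1 + 1) = -5 + 2 = -3)
Z(N, r) = -r²/3 (Z(N, r) = -(r + 0)²/3 = -r²/3)
Z(12, q)*(-322) = -⅓*(-3)²*(-322) = -⅓*9*(-322) = -3*(-322) = 966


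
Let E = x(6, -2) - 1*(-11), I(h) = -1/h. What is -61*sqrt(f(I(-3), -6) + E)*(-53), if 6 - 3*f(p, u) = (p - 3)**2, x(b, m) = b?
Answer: 3233*sqrt(1347)/9 ≈ 13184.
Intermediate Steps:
f(p, u) = 2 - (-3 + p)**2/3 (f(p, u) = 2 - (p - 3)**2/3 = 2 - (-3 + p)**2/3)
E = 17 (E = 6 - 1*(-11) = 6 + 11 = 17)
-61*sqrt(f(I(-3), -6) + E)*(-53) = -61*sqrt((2 - (-3 - 1/(-3))**2/3) + 17)*(-53) = -61*sqrt((2 - (-3 - 1*(-1/3))**2/3) + 17)*(-53) = -61*sqrt((2 - (-3 + 1/3)**2/3) + 17)*(-53) = -61*sqrt((2 - (-8/3)**2/3) + 17)*(-53) = -61*sqrt((2 - 1/3*64/9) + 17)*(-53) = -61*sqrt((2 - 64/27) + 17)*(-53) = -61*sqrt(-10/27 + 17)*(-53) = -61*sqrt(1347)/9*(-53) = 3233*sqrt(1347)/9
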